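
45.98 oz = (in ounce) 45.98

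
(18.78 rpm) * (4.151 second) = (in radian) 8.164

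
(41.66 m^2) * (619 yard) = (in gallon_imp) 5.187e+06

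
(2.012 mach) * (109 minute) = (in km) 4480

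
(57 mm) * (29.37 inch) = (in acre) 1.051e-05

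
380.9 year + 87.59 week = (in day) 1.396e+05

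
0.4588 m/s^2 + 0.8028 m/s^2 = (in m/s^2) 1.262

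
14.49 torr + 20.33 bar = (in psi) 295.1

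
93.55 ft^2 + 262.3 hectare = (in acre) 648.2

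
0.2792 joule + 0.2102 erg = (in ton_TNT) 6.673e-11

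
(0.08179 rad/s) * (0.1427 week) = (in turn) 1123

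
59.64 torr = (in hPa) 79.51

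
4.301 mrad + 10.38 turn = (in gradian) 4152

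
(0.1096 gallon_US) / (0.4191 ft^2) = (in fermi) 1.066e+13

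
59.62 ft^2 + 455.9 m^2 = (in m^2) 461.4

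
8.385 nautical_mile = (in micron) 1.553e+10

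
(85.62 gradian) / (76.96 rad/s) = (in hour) 4.854e-06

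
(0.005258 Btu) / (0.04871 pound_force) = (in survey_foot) 84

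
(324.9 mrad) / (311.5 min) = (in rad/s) 1.738e-05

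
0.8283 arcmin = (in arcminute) 0.8283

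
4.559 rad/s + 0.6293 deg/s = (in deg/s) 261.8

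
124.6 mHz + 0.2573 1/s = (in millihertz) 381.9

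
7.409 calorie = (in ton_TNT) 7.409e-09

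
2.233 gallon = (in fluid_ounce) 285.8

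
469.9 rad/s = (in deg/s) 2.692e+04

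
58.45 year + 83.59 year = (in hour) 1.244e+06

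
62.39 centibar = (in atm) 0.6157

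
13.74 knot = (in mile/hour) 15.81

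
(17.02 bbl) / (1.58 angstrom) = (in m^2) 1.713e+10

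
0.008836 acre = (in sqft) 384.9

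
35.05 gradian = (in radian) 0.5506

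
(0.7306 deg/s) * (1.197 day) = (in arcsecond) 2.72e+08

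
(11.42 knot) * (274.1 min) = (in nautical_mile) 52.17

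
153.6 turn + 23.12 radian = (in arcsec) 2.038e+08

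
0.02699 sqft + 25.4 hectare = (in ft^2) 2.734e+06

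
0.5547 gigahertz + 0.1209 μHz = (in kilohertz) 5.547e+05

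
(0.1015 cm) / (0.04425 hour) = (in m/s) 6.372e-06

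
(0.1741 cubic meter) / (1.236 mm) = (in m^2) 140.9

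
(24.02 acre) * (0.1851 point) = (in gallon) 1677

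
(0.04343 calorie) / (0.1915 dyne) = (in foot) 3.113e+05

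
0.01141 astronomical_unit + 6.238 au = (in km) 9.349e+08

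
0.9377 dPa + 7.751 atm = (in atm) 7.751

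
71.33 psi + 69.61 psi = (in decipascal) 9.717e+06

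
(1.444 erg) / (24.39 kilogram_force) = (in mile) 3.751e-13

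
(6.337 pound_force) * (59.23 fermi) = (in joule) 1.67e-12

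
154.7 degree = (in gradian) 171.9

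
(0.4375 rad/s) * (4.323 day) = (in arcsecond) 3.371e+10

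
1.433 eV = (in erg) 2.296e-12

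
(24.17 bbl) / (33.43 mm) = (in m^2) 114.9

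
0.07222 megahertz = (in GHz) 7.222e-05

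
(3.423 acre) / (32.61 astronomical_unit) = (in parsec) 9.202e-26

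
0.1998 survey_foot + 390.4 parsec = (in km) 1.205e+16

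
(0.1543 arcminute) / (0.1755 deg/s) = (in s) 0.01465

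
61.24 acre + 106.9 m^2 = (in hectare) 24.79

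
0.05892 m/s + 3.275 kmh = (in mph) 2.167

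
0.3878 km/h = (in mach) 0.0003164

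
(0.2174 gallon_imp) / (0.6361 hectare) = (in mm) 0.0001554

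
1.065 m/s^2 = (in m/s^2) 1.065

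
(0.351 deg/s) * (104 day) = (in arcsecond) 1.135e+10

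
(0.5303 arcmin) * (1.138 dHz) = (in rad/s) 1.755e-05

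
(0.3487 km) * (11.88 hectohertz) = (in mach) 1217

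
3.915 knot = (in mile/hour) 4.505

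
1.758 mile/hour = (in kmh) 2.829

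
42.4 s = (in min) 0.7067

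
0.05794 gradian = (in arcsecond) 187.7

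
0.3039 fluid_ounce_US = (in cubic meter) 8.987e-06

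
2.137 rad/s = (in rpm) 20.41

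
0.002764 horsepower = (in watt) 2.061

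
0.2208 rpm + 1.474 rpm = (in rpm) 1.695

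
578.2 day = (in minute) 8.326e+05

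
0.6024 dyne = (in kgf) 6.143e-07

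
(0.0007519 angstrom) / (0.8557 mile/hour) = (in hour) 5.46e-17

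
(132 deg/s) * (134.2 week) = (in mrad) 1.87e+11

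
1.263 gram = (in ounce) 0.04455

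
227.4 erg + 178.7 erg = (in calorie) 9.706e-06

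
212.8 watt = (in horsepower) 0.2854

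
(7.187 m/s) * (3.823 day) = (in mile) 1475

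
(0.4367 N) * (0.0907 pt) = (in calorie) 3.34e-06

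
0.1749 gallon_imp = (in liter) 0.7951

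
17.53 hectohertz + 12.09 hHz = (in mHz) 2.962e+06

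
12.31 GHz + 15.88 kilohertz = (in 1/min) 7.386e+11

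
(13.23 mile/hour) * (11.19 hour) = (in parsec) 7.721e-12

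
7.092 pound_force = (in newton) 31.55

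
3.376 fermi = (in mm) 3.376e-12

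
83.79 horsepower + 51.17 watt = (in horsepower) 83.86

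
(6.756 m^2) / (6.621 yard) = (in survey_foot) 3.661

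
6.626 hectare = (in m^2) 6.626e+04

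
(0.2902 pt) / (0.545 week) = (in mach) 9.122e-13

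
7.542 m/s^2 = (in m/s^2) 7.542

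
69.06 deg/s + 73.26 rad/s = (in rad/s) 74.47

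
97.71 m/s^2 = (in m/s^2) 97.71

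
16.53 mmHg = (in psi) 0.3196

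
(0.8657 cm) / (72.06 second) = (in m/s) 0.0001201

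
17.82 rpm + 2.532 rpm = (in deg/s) 122.1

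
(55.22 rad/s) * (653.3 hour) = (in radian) 1.299e+08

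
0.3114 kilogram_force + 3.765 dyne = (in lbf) 0.6865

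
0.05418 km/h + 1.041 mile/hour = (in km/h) 1.73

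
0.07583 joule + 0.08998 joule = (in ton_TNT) 3.963e-11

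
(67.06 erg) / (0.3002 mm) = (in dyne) 2234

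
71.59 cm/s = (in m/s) 0.7159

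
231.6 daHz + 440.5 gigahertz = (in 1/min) 2.643e+13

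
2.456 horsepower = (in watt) 1831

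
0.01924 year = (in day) 7.023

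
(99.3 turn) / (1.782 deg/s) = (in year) 0.0006361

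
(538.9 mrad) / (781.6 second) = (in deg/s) 0.0395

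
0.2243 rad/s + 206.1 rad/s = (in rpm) 1970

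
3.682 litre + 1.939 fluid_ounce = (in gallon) 0.9878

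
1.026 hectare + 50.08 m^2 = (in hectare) 1.031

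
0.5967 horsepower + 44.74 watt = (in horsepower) 0.6567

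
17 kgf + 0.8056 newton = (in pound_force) 37.66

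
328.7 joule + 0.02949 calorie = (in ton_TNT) 7.859e-08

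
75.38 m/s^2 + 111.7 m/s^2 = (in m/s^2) 187.1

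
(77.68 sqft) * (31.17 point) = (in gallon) 20.96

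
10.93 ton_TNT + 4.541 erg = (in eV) 2.854e+29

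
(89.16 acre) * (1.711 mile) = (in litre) 9.935e+11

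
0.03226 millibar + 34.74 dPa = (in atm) 6.612e-05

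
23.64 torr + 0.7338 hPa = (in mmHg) 24.19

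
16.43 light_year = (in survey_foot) 5.1e+17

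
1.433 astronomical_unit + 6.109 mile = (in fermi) 2.144e+26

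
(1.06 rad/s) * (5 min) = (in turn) 50.61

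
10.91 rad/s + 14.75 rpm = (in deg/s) 713.6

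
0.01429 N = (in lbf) 0.003213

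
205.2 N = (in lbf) 46.13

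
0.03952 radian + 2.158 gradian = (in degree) 4.207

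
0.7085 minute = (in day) 0.000492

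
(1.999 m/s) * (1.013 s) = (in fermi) 2.025e+15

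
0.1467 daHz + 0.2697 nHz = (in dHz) 14.67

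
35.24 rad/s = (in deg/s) 2019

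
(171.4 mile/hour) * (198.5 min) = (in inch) 3.593e+07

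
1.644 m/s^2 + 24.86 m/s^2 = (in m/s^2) 26.5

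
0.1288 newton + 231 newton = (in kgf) 23.57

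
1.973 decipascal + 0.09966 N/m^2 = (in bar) 2.97e-06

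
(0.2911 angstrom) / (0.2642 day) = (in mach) 3.745e-18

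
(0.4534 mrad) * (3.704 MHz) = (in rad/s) 1679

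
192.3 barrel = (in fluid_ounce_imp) 1.076e+06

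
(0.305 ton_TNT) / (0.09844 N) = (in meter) 1.296e+10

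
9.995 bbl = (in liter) 1589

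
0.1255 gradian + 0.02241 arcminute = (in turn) 0.0003148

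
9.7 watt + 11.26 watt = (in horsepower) 0.02811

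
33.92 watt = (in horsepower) 0.04549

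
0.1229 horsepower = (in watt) 91.65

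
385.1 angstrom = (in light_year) 4.071e-24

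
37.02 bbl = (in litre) 5886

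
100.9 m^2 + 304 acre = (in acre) 304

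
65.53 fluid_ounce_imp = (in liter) 1.862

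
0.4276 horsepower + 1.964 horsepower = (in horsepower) 2.392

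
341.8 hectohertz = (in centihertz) 3.418e+06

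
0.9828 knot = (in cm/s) 50.56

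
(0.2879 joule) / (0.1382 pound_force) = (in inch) 18.44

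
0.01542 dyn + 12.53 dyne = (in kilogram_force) 1.279e-05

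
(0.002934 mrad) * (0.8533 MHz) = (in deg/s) 143.4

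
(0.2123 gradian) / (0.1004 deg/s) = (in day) 2.203e-05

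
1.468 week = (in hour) 246.6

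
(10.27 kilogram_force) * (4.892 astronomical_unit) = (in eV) 4.6e+32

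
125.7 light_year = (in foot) 3.902e+18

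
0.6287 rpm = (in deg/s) 3.772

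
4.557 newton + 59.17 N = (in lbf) 14.33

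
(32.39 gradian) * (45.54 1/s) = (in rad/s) 23.17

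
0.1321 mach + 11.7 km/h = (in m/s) 48.23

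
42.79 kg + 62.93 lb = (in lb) 157.3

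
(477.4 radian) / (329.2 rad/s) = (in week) 2.398e-06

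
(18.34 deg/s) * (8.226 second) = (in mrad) 2633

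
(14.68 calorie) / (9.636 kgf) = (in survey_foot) 2.132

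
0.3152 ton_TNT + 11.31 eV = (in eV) 8.231e+27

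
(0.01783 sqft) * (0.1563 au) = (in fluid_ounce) 1.31e+12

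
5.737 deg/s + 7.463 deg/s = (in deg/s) 13.2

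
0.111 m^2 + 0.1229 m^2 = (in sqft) 2.518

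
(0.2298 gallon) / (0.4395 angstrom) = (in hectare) 1979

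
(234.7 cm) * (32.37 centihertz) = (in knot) 1.477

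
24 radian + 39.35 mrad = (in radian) 24.04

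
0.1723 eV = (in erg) 2.761e-13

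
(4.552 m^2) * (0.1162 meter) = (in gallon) 139.7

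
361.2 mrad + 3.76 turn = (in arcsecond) 4.947e+06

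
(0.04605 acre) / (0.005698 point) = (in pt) 2.628e+11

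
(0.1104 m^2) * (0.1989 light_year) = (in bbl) 1.307e+15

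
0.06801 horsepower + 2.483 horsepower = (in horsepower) 2.551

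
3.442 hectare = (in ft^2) 3.705e+05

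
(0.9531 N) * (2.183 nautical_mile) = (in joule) 3853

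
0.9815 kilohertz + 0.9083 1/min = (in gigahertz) 9.815e-07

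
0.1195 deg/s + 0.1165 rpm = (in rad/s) 0.01429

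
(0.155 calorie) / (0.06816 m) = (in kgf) 0.9702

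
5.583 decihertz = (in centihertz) 55.83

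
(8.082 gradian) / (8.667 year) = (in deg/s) 2.661e-08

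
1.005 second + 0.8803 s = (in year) 5.978e-08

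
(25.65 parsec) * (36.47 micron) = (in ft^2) 3.107e+14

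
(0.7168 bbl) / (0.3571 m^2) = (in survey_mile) 0.0001983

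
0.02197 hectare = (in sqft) 2365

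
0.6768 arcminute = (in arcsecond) 40.61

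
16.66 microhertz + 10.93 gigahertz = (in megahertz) 1.093e+04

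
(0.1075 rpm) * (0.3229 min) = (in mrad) 218.1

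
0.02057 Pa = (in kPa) 2.057e-05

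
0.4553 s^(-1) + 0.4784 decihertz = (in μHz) 5.031e+05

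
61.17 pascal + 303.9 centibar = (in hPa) 3040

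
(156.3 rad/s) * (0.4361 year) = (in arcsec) 4.434e+14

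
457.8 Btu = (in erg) 4.83e+12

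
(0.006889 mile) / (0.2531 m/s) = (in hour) 0.01217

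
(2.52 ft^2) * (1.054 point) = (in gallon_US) 0.023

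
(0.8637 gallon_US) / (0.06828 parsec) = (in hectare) 1.552e-22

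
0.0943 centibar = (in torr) 0.7073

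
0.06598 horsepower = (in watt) 49.2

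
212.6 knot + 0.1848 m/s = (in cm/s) 1.096e+04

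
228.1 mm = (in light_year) 2.411e-17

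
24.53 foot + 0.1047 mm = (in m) 7.477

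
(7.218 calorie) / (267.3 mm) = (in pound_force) 25.4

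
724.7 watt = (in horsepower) 0.9718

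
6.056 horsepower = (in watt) 4516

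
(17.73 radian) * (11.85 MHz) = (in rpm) 2.006e+09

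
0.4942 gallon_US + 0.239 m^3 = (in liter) 240.9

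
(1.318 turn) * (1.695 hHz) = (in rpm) 1.34e+04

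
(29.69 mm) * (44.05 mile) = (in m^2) 2105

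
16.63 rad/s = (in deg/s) 952.8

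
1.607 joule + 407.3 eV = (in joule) 1.607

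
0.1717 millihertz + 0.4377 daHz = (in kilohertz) 0.004377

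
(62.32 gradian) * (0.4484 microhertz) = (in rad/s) 4.389e-07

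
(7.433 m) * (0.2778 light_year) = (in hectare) 1.954e+12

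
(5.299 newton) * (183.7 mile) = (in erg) 1.567e+13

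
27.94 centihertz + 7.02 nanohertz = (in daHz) 0.02794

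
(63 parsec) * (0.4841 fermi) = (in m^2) 941.1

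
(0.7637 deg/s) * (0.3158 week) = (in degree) 1.459e+05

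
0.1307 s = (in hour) 3.631e-05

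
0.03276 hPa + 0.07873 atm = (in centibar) 7.981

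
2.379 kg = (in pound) 5.245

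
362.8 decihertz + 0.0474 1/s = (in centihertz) 3633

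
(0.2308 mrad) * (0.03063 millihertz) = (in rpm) 6.751e-08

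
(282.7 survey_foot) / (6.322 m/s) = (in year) 4.322e-07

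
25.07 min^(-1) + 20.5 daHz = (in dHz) 2054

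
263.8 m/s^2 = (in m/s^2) 263.8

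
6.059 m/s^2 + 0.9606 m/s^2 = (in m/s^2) 7.02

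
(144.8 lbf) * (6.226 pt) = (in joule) 1.415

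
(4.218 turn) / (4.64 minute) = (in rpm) 0.9091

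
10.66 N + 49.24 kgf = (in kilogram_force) 50.33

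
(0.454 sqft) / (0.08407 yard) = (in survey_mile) 0.0003409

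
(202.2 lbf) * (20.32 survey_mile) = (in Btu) 2.788e+04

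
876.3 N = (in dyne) 8.763e+07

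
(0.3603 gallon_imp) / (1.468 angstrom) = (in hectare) 1116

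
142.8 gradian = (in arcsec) 4.627e+05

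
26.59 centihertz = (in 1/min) 15.95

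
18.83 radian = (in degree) 1079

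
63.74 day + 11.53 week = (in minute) 2.08e+05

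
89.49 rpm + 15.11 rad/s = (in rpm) 233.8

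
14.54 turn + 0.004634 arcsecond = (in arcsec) 1.884e+07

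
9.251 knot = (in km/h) 17.13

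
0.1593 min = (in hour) 0.002655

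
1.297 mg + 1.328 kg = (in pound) 2.928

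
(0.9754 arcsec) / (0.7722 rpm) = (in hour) 1.624e-08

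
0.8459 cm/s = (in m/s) 0.008459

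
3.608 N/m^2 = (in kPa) 0.003608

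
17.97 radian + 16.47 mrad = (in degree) 1031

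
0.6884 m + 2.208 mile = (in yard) 3887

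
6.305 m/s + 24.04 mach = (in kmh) 2.949e+04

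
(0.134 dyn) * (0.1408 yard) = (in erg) 1.725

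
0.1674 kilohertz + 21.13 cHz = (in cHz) 1.676e+04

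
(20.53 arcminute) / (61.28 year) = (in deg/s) 1.771e-10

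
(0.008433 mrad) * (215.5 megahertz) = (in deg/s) 1.041e+05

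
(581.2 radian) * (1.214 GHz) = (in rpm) 6.738e+12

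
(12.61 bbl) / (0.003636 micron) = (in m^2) 5.514e+08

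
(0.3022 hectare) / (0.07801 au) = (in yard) 2.832e-07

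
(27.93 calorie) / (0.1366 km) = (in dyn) 8.555e+04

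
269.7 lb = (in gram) 1.223e+05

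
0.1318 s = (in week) 2.179e-07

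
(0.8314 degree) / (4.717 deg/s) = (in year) 5.589e-09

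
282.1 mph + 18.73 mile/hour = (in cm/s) 1.345e+04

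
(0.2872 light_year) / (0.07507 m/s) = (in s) 3.619e+16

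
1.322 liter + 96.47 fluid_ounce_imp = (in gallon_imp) 0.8937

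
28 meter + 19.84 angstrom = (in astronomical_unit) 1.872e-10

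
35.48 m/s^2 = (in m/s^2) 35.48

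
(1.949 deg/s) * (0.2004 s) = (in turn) 0.001085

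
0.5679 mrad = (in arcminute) 1.952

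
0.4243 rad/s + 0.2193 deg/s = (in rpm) 4.088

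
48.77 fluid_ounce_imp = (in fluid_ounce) 46.86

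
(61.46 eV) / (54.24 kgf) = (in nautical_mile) 9.996e-24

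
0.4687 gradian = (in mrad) 7.362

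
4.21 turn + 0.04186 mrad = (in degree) 1516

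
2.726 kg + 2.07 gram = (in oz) 96.23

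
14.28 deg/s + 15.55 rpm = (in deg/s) 107.6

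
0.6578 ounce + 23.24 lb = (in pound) 23.28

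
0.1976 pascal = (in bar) 1.976e-06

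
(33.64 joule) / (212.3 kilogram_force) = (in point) 45.8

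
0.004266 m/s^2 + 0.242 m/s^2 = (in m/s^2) 0.2463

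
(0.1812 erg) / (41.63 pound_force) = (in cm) 9.785e-09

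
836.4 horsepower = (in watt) 6.237e+05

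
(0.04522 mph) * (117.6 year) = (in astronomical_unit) 0.0005011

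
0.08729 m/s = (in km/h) 0.3142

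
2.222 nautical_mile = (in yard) 4500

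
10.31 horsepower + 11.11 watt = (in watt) 7699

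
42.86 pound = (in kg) 19.44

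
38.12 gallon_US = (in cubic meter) 0.1443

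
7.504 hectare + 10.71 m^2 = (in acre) 18.55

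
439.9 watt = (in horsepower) 0.5899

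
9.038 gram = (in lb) 0.01993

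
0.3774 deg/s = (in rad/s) 0.006587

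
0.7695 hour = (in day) 0.03206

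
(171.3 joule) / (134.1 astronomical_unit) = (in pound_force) 1.92e-12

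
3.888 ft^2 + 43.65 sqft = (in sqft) 47.54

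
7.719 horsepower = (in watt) 5756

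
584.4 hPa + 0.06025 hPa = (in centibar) 58.45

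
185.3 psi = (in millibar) 1.278e+04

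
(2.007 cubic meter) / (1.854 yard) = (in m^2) 1.184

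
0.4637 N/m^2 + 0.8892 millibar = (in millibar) 0.8938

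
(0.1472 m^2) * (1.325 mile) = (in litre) 3.139e+05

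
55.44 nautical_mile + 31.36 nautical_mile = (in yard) 1.758e+05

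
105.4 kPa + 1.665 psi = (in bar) 1.169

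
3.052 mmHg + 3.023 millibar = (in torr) 5.319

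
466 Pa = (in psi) 0.06759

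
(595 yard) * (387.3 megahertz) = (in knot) 4.096e+11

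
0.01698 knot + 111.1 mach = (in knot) 7.353e+04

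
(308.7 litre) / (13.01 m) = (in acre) 5.863e-06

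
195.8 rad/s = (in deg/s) 1.122e+04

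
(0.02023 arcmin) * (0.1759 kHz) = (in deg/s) 0.05931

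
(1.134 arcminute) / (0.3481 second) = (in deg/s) 0.05429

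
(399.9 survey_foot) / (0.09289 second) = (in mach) 3.854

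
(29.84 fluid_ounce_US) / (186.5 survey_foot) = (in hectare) 1.552e-09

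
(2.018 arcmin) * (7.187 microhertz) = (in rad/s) 4.219e-09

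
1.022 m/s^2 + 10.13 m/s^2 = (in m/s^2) 11.15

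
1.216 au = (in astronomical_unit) 1.216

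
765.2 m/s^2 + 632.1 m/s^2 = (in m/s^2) 1397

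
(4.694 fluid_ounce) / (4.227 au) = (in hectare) 2.195e-20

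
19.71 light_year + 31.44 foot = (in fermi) 1.865e+32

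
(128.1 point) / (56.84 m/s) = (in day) 9.202e-09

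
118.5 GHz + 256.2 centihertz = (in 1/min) 7.11e+12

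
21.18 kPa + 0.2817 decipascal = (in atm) 0.209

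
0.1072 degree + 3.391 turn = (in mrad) 2.131e+04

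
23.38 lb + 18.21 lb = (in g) 1.886e+04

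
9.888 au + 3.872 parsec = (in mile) 7.424e+13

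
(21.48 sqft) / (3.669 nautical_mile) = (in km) 2.937e-07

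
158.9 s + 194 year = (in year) 194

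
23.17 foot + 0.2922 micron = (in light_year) 7.465e-16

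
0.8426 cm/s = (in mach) 2.475e-05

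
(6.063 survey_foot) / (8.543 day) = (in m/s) 2.504e-06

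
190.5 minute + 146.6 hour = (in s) 5.392e+05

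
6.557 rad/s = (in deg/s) 375.7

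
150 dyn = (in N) 0.0015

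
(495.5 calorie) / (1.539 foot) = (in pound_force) 993.6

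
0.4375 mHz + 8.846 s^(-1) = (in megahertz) 8.846e-06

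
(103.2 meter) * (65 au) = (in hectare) 1.004e+11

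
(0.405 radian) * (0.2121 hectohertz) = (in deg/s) 492.2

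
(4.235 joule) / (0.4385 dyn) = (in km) 965.8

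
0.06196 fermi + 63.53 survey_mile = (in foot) 3.354e+05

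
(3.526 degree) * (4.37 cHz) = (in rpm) 0.02568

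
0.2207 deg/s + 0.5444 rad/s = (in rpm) 5.235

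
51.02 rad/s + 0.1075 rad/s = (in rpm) 488.2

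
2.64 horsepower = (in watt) 1969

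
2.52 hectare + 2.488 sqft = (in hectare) 2.52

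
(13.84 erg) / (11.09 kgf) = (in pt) 3.607e-05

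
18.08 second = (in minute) 0.3013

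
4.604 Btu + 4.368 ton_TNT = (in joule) 1.828e+10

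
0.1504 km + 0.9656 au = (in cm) 1.445e+13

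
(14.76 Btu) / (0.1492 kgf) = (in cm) 1.064e+06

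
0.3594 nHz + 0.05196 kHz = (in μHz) 5.196e+07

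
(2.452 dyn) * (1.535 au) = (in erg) 5.631e+13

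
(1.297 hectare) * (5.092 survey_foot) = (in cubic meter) 2.013e+04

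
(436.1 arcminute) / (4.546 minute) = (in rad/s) 0.0004651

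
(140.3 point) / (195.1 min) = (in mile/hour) 9.458e-06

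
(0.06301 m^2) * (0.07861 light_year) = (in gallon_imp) 1.031e+16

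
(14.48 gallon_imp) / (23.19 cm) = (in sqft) 3.055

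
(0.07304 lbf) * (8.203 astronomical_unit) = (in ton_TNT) 95.29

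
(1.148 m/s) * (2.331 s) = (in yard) 2.926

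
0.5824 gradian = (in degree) 0.5242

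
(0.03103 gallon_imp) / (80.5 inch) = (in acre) 1.705e-08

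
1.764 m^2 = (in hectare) 0.0001764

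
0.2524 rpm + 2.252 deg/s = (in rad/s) 0.06574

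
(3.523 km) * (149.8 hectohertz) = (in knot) 1.026e+08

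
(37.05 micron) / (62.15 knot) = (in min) 1.931e-08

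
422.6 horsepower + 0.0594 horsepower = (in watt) 3.152e+05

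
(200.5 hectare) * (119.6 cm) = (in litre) 2.398e+09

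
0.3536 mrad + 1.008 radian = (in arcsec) 2.08e+05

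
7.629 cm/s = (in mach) 0.0002241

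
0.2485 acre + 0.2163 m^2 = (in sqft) 1.083e+04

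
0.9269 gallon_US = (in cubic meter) 0.003509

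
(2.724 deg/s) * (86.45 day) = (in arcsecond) 7.325e+10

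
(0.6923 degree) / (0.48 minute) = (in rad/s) 0.0004195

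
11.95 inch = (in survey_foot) 0.9958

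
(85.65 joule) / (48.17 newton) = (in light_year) 1.879e-16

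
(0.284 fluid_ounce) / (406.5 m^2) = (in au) 1.381e-19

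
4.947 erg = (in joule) 4.947e-07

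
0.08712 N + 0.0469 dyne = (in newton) 0.08712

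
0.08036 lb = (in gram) 36.45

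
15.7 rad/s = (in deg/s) 899.5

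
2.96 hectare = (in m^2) 2.96e+04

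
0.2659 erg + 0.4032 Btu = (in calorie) 101.7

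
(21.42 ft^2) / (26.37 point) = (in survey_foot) 701.8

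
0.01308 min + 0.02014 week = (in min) 203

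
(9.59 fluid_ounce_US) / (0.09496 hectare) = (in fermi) 2.987e+08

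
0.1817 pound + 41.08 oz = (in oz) 43.99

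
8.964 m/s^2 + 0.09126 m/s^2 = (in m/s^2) 9.055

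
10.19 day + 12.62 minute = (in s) 8.812e+05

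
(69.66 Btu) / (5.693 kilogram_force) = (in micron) 1.316e+09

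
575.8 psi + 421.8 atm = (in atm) 461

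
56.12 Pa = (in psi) 0.00814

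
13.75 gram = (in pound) 0.03031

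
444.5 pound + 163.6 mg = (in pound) 444.5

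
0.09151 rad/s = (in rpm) 0.8739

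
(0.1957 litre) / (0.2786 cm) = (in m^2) 0.07024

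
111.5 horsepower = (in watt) 8.315e+04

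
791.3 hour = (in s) 2.849e+06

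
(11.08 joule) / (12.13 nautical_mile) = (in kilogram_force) 5.029e-05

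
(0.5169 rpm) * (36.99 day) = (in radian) 1.73e+05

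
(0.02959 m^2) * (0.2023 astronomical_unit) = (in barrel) 5.633e+09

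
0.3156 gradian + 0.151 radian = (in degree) 8.936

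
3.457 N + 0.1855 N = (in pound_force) 0.8189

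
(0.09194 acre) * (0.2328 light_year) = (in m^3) 8.195e+17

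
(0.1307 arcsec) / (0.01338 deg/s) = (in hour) 7.537e-07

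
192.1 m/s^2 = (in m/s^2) 192.1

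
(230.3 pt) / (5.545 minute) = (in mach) 7.172e-07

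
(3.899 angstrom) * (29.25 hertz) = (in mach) 3.349e-11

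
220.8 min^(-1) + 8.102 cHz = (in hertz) 3.761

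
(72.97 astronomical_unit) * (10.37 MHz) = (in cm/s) 1.132e+22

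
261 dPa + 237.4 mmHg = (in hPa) 316.8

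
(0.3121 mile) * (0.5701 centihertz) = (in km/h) 10.31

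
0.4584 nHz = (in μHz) 0.0004584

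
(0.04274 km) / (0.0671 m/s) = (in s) 637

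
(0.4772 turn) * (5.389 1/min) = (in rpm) 2.572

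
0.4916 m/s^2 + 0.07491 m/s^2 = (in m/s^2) 0.5665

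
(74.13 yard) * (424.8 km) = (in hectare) 2879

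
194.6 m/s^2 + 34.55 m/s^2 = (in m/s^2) 229.1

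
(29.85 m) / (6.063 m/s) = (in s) 4.923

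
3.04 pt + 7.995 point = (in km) 3.893e-06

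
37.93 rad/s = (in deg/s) 2173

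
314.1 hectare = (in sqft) 3.381e+07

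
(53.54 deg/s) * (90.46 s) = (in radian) 84.53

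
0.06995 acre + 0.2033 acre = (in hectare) 0.1106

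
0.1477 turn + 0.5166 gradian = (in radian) 0.9361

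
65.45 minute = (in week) 0.006493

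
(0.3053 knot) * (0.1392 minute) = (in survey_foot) 4.304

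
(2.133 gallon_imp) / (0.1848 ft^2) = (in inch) 22.24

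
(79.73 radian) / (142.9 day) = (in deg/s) 0.00037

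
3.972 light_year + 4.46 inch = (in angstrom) 3.758e+26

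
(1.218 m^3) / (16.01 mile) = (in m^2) 4.727e-05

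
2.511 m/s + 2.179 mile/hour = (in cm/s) 348.5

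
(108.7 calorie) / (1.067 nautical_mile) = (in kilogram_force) 0.02347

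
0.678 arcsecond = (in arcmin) 0.0113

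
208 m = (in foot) 682.4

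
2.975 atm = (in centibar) 301.4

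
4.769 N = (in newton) 4.769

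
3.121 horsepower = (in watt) 2327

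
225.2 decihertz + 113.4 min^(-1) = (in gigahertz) 2.441e-08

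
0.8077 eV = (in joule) 1.294e-19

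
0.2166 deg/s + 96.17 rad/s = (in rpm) 918.4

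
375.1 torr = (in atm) 0.4936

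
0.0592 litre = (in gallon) 0.01564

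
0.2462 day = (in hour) 5.909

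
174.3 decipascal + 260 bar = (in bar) 260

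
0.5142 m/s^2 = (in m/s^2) 0.5142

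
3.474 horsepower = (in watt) 2591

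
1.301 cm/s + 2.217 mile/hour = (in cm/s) 100.4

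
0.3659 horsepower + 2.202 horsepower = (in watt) 1915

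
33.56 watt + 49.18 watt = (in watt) 82.74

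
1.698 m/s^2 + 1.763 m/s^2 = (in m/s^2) 3.461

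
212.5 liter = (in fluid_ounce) 7185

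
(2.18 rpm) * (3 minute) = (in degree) 2354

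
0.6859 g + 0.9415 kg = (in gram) 942.2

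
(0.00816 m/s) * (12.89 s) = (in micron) 1.052e+05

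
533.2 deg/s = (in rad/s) 9.306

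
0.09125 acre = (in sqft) 3975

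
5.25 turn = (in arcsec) 6.804e+06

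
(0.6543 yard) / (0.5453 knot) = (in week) 3.526e-06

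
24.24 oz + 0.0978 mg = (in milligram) 6.872e+05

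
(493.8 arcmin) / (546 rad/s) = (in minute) 4.385e-06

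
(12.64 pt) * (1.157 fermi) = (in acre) 1.275e-21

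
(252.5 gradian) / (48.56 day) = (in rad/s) 9.453e-07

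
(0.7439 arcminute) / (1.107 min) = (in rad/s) 3.258e-06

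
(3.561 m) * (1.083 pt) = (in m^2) 0.001361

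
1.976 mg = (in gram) 0.001976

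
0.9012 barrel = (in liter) 143.3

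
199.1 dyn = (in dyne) 199.1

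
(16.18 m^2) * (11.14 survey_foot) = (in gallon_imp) 1.208e+04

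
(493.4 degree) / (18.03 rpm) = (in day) 5.279e-05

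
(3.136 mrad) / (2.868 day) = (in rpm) 1.209e-07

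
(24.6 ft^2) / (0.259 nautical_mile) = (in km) 4.765e-06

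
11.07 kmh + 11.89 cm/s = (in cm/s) 319.4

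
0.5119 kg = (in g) 511.9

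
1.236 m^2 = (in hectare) 0.0001236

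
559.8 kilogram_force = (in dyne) 5.49e+08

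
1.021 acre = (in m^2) 4132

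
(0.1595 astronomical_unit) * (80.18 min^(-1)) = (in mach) 9.364e+07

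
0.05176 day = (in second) 4472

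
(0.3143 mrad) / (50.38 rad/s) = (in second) 6.239e-06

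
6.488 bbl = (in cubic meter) 1.032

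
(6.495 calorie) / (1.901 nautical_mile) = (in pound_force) 0.001735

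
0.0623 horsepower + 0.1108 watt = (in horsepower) 0.06245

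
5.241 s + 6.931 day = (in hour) 166.3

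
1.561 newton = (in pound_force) 0.3509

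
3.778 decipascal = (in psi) 5.48e-05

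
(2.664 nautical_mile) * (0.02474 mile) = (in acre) 48.54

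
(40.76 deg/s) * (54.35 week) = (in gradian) 1.489e+09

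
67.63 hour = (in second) 2.435e+05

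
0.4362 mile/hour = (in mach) 0.0005727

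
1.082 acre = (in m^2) 4379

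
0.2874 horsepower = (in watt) 214.3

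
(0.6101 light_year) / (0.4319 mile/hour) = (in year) 9.48e+08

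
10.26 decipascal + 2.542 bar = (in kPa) 254.2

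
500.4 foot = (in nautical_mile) 0.08236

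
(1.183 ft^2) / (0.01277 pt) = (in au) 1.631e-07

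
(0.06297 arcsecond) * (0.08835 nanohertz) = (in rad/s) 2.697e-17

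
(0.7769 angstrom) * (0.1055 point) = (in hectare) 2.891e-19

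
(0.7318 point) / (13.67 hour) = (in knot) 1.02e-08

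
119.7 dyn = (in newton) 0.001197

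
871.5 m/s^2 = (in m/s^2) 871.5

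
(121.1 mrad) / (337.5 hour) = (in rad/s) 9.967e-08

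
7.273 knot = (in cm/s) 374.2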